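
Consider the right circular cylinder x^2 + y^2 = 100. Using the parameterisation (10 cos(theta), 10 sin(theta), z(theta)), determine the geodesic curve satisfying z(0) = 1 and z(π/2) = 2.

Parameterise the cylinder of radius R = 10 as
    r(θ) = (10 cos θ, 10 sin θ, z(θ)).
The arc-length element is
    ds = sqrt(100 + (dz/dθ)^2) dθ,
so the Lagrangian is L = sqrt(100 + z'^2).
L depends on z' only, not on z or θ, so ∂L/∂z = 0 and
    ∂L/∂z' = z' / sqrt(100 + z'^2).
The Euler-Lagrange equation gives
    d/dθ( z' / sqrt(100 + z'^2) ) = 0,
so z' is constant. Integrating once:
    z(θ) = a θ + b,
a helix on the cylinder (a straight line when the cylinder is unrolled). The constants a, b are determined by the endpoint conditions.
With endpoint conditions z(0) = 1 and z(π/2) = 2: from z(0) = b we get b = 1, and a·π/2 + 1 = 2 gives a = 2/π, so
    z(θ) = (2/π) θ + 1.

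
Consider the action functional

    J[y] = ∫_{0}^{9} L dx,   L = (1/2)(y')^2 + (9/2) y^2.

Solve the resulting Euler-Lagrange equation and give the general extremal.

The Lagrangian is L = (1/2)(y')^2 + (9/2) y^2.
∂L/∂y = 9y.
∂L/∂y' = y'.
The Euler-Lagrange equation d/dx(∂L/∂y') − ∂L/∂y = 0 becomes:
    y'' - 9 y = 0
General solution: y(x) = A e^(3x) + B e^(-3x), where A and B are arbitrary constants fixed by the endpoint conditions.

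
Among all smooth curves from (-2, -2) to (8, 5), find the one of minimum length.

Arc-length functional: J[y] = ∫ sqrt(1 + (y')^2) dx.
Lagrangian L = sqrt(1 + (y')^2) has no explicit y dependence, so ∂L/∂y = 0 and the Euler-Lagrange equation gives
    d/dx( y' / sqrt(1 + (y')^2) ) = 0  ⇒  y' / sqrt(1 + (y')^2) = const.
Hence y' is constant, so y(x) is affine.
Fitting the endpoints (-2, -2) and (8, 5):
    slope m = (5 − (-2)) / (8 − (-2)) = 7/10,
    intercept c = (-2) − m·(-2) = -3/5.
Extremal: y(x) = (7/10) x - 3/5.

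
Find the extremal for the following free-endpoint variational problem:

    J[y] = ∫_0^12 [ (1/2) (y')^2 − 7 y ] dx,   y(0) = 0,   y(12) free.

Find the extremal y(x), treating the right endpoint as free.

The Lagrangian L = (1/2) (y')^2 − 7 y gives
    ∂L/∂y = −7,   ∂L/∂y' = y'.
Euler-Lagrange: d/dx(y') − (−7) = 0, i.e. y'' + 7 = 0, so
    y(x) = −(7/2) x^2 + C1 x + C2.
Fixed left endpoint y(0) = 0 ⇒ C2 = 0.
The right endpoint x = 12 is free, so the natural (transversality) condition is ∂L/∂y' |_{x=12} = 0, i.e. y'(12) = 0.
Compute y'(x) = −7 x + C1, so y'(12) = −84 + C1 = 0 ⇒ C1 = 84.
Therefore the extremal is
    y(x) = −(7/2) x^2 + 84 x.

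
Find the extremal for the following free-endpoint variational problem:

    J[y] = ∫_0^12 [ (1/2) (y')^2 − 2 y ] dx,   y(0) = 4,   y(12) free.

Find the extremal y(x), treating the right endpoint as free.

The Lagrangian L = (1/2) (y')^2 − 2 y gives
    ∂L/∂y = −2,   ∂L/∂y' = y'.
Euler-Lagrange: d/dx(y') − (−2) = 0, i.e. y'' + 2 = 0, so
    y(x) = −(2/2) x^2 + C1 x + C2.
Fixed left endpoint y(0) = 4 ⇒ C2 = 4.
The right endpoint x = 12 is free, so the natural (transversality) condition is ∂L/∂y' |_{x=12} = 0, i.e. y'(12) = 0.
Compute y'(x) = −2 x + C1, so y'(12) = −24 + C1 = 0 ⇒ C1 = 24.
Therefore the extremal is
    y(x) = −x^2 + 24 x + 4.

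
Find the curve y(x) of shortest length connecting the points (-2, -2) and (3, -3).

Arc-length functional: J[y] = ∫ sqrt(1 + (y')^2) dx.
Lagrangian L = sqrt(1 + (y')^2) has no explicit y dependence, so ∂L/∂y = 0 and the Euler-Lagrange equation gives
    d/dx( y' / sqrt(1 + (y')^2) ) = 0  ⇒  y' / sqrt(1 + (y')^2) = const.
Hence y' is constant, so y(x) is affine.
Fitting the endpoints (-2, -2) and (3, -3):
    slope m = ((-3) − (-2)) / (3 − (-2)) = -1/5,
    intercept c = (-2) − m·(-2) = -12/5.
Extremal: y(x) = (-1/5) x - 12/5.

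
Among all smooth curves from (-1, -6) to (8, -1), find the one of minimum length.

Arc-length functional: J[y] = ∫ sqrt(1 + (y')^2) dx.
Lagrangian L = sqrt(1 + (y')^2) has no explicit y dependence, so ∂L/∂y = 0 and the Euler-Lagrange equation gives
    d/dx( y' / sqrt(1 + (y')^2) ) = 0  ⇒  y' / sqrt(1 + (y')^2) = const.
Hence y' is constant, so y(x) is affine.
Fitting the endpoints (-1, -6) and (8, -1):
    slope m = ((-1) − (-6)) / (8 − (-1)) = 5/9,
    intercept c = (-6) − m·(-1) = -49/9.
Extremal: y(x) = (5/9) x - 49/9.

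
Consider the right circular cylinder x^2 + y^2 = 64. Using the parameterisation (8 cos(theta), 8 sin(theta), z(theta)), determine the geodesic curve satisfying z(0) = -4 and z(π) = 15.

Parameterise the cylinder of radius R = 8 as
    r(θ) = (8 cos θ, 8 sin θ, z(θ)).
The arc-length element is
    ds = sqrt(64 + (dz/dθ)^2) dθ,
so the Lagrangian is L = sqrt(64 + z'^2).
L depends on z' only, not on z or θ, so ∂L/∂z = 0 and
    ∂L/∂z' = z' / sqrt(64 + z'^2).
The Euler-Lagrange equation gives
    d/dθ( z' / sqrt(64 + z'^2) ) = 0,
so z' is constant. Integrating once:
    z(θ) = a θ + b,
a helix on the cylinder (a straight line when the cylinder is unrolled). The constants a, b are determined by the endpoint conditions.
With endpoint conditions z(0) = -4 and z(π) = 15: from z(0) = b we get b = -4, and a·π + -4 = 15 gives a = 19/π, so
    z(θ) = (19/π) θ − 4.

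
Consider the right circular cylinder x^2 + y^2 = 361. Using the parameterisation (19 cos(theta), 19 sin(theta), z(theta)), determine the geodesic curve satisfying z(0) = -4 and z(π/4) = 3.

Parameterise the cylinder of radius R = 19 as
    r(θ) = (19 cos θ, 19 sin θ, z(θ)).
The arc-length element is
    ds = sqrt(361 + (dz/dθ)^2) dθ,
so the Lagrangian is L = sqrt(361 + z'^2).
L depends on z' only, not on z or θ, so ∂L/∂z = 0 and
    ∂L/∂z' = z' / sqrt(361 + z'^2).
The Euler-Lagrange equation gives
    d/dθ( z' / sqrt(361 + z'^2) ) = 0,
so z' is constant. Integrating once:
    z(θ) = a θ + b,
a helix on the cylinder (a straight line when the cylinder is unrolled). The constants a, b are determined by the endpoint conditions.
With endpoint conditions z(0) = -4 and z(π/4) = 3: from z(0) = b we get b = -4, and a·π/4 + -4 = 3 gives a = 28/π, so
    z(θ) = (28/π) θ − 4.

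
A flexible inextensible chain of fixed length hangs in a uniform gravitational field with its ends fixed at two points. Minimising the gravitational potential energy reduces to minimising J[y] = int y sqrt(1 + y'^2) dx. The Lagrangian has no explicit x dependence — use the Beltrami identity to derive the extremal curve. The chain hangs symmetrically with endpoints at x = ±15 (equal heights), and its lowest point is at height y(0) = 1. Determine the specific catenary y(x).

The Lagrangian L(y, y') = y sqrt(1 + y'^2) has no explicit x dependence, so the Beltrami identity applies:
    L − y' ∂L/∂y' = C.
Compute ∂L/∂y' = y · y' / sqrt(1 + y'^2). Then
    L − y' ∂L/∂y'
    = y sqrt(1 + y'^2) − y · y'^2 / sqrt(1 + y'^2)
    = y (1 + y'^2 − y'^2) / sqrt(1 + y'^2)
    = y / sqrt(1 + y'^2) = C.
Squaring gives y^2 = C^2 (1 + y'^2), i.e.
    y'^2 = y^2 / C^2 − 1.
Separating variables,
    dy / sqrt(y^2 − C^2) = dx / C,
and integrating gives arccosh(y / C) = (x − a)/C, so
    y(x) = C cosh((x − a)/C),
the catenary. The constants C and a are fixed by the two endpoint conditions (and, for the hanging-chain problem, the length constraint selects C).
Now fit the given data. The endpoints x = ±15 are symmetric at equal height, so the catenary is even about its minimum: a = 0 and y(x) = C cosh(x/C). The lowest point is y(0) = C cosh(0) = C, and we are told y(0) = 1, so C = 1. Therefore
    y(x) = cosh(x),
and at the endpoints
    y(±15) = cosh(15).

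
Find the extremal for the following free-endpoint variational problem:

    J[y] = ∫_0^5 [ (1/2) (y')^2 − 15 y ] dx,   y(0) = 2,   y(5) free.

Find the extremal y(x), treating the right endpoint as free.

The Lagrangian L = (1/2) (y')^2 − 15 y gives
    ∂L/∂y = −15,   ∂L/∂y' = y'.
Euler-Lagrange: d/dx(y') − (−15) = 0, i.e. y'' + 15 = 0, so
    y(x) = −(15/2) x^2 + C1 x + C2.
Fixed left endpoint y(0) = 2 ⇒ C2 = 2.
The right endpoint x = 5 is free, so the natural (transversality) condition is ∂L/∂y' |_{x=5} = 0, i.e. y'(5) = 0.
Compute y'(x) = −15 x + C1, so y'(5) = −75 + C1 = 0 ⇒ C1 = 75.
Therefore the extremal is
    y(x) = −(15/2) x^2 + 75 x + 2.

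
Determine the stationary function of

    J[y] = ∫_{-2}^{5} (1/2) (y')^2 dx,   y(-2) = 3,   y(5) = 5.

The Lagrangian is L = (1/2) (y')^2.
Compute ∂L/∂y = 0, ∂L/∂y' = y'.
The Euler-Lagrange equation d/dx(∂L/∂y') − ∂L/∂y = 0 reduces to
    y'' = 0.
Its general solution is
    y(x) = A x + B,
with A, B fixed by the endpoint conditions.
Applying the endpoint conditions y(-2) = 3 and y(5) = 5: solve A·-2 + B = 3 and A·5 + B = 5. Subtracting gives A(5 − -2) = 5 − 3, so A = 2/7, and B = 3 − A·-2 = 25/7. Therefore
    y(x) = (2/7) x + 25/7.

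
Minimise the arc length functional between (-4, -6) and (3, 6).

Arc-length functional: J[y] = ∫ sqrt(1 + (y')^2) dx.
Lagrangian L = sqrt(1 + (y')^2) has no explicit y dependence, so ∂L/∂y = 0 and the Euler-Lagrange equation gives
    d/dx( y' / sqrt(1 + (y')^2) ) = 0  ⇒  y' / sqrt(1 + (y')^2) = const.
Hence y' is constant, so y(x) is affine.
Fitting the endpoints (-4, -6) and (3, 6):
    slope m = (6 − (-6)) / (3 − (-4)) = 12/7,
    intercept c = (-6) − m·(-4) = 6/7.
Extremal: y(x) = (12/7) x + 6/7.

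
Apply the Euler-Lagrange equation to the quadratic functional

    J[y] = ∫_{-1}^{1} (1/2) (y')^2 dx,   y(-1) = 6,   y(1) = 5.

The Lagrangian is L = (1/2) (y')^2.
Compute ∂L/∂y = 0, ∂L/∂y' = y'.
The Euler-Lagrange equation d/dx(∂L/∂y') − ∂L/∂y = 0 reduces to
    y'' = 0.
Its general solution is
    y(x) = A x + B,
with A, B fixed by the endpoint conditions.
Applying the endpoint conditions y(-1) = 6 and y(1) = 5: solve A·-1 + B = 6 and A·1 + B = 5. Subtracting gives A(1 − -1) = 5 − 6, so A = -1/2, and B = 6 − A·-1 = 11/2. Therefore
    y(x) = (-1/2) x + 11/2.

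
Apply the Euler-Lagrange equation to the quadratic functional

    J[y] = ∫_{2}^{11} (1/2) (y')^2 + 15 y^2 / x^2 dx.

The Lagrangian is L = (1/2) (y')^2 + 15 y^2 / x^2.
Compute ∂L/∂y = 30y/x^2, ∂L/∂y' = y'.
The Euler-Lagrange equation d/dx(∂L/∂y') − ∂L/∂y = 0 reduces to
    y'' − 30/x^2 · y = 0  (x > 0).
Its general solution is
    y(x) = A x^6 + B x^(-5),
with A, B fixed by the endpoint conditions.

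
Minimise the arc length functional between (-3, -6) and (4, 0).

Arc-length functional: J[y] = ∫ sqrt(1 + (y')^2) dx.
Lagrangian L = sqrt(1 + (y')^2) has no explicit y dependence, so ∂L/∂y = 0 and the Euler-Lagrange equation gives
    d/dx( y' / sqrt(1 + (y')^2) ) = 0  ⇒  y' / sqrt(1 + (y')^2) = const.
Hence y' is constant, so y(x) is affine.
Fitting the endpoints (-3, -6) and (4, 0):
    slope m = (0 − (-6)) / (4 − (-3)) = 6/7,
    intercept c = (-6) − m·(-3) = -24/7.
Extremal: y(x) = (6/7) x - 24/7.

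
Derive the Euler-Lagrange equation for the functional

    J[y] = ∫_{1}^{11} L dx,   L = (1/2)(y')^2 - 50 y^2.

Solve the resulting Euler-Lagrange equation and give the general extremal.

The Lagrangian is L = (1/2)(y')^2 - 50 y^2.
∂L/∂y = -100y.
∂L/∂y' = y'.
The Euler-Lagrange equation d/dx(∂L/∂y') − ∂L/∂y = 0 becomes:
    y'' + 100 y = 0
General solution: y(x) = A sin(10x) + B cos(10x), where A and B are arbitrary constants fixed by the endpoint conditions.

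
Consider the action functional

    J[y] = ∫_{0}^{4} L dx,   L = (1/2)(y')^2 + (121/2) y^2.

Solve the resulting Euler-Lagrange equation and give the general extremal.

The Lagrangian is L = (1/2)(y')^2 + (121/2) y^2.
∂L/∂y = 121y.
∂L/∂y' = y'.
The Euler-Lagrange equation d/dx(∂L/∂y') − ∂L/∂y = 0 becomes:
    y'' - 121 y = 0
General solution: y(x) = A e^(11x) + B e^(-11x), where A and B are arbitrary constants fixed by the endpoint conditions.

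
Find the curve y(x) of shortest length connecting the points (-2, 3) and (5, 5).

Arc-length functional: J[y] = ∫ sqrt(1 + (y')^2) dx.
Lagrangian L = sqrt(1 + (y')^2) has no explicit y dependence, so ∂L/∂y = 0 and the Euler-Lagrange equation gives
    d/dx( y' / sqrt(1 + (y')^2) ) = 0  ⇒  y' / sqrt(1 + (y')^2) = const.
Hence y' is constant, so y(x) is affine.
Fitting the endpoints (-2, 3) and (5, 5):
    slope m = (5 − 3) / (5 − (-2)) = 2/7,
    intercept c = 3 − m·(-2) = 25/7.
Extremal: y(x) = (2/7) x + 25/7.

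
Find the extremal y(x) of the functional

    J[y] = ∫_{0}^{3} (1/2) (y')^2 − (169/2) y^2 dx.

The Lagrangian is L = (1/2) (y')^2 − (169/2) y^2.
Compute ∂L/∂y = -169y, ∂L/∂y' = y'.
The Euler-Lagrange equation d/dx(∂L/∂y') − ∂L/∂y = 0 reduces to
    y'' + 169 y = 0.
Its general solution is
    y(x) = A sin(13x) + B cos(13x),
with A, B fixed by the endpoint conditions.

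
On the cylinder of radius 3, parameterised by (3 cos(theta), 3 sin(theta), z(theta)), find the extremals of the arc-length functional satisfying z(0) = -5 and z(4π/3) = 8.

Parameterise the cylinder of radius R = 3 as
    r(θ) = (3 cos θ, 3 sin θ, z(θ)).
The arc-length element is
    ds = sqrt(9 + (dz/dθ)^2) dθ,
so the Lagrangian is L = sqrt(9 + z'^2).
L depends on z' only, not on z or θ, so ∂L/∂z = 0 and
    ∂L/∂z' = z' / sqrt(9 + z'^2).
The Euler-Lagrange equation gives
    d/dθ( z' / sqrt(9 + z'^2) ) = 0,
so z' is constant. Integrating once:
    z(θ) = a θ + b,
a helix on the cylinder (a straight line when the cylinder is unrolled). The constants a, b are determined by the endpoint conditions.
With endpoint conditions z(0) = -5 and z(4π/3) = 8: from z(0) = b we get b = -5, and a·4π/3 + -5 = 8 gives a = 39/(4π), so
    z(θ) = (39/(4π)) θ − 5.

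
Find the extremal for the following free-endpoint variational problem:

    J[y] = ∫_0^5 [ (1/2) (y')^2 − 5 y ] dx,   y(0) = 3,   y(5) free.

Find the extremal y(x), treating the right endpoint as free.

The Lagrangian L = (1/2) (y')^2 − 5 y gives
    ∂L/∂y = −5,   ∂L/∂y' = y'.
Euler-Lagrange: d/dx(y') − (−5) = 0, i.e. y'' + 5 = 0, so
    y(x) = −(5/2) x^2 + C1 x + C2.
Fixed left endpoint y(0) = 3 ⇒ C2 = 3.
The right endpoint x = 5 is free, so the natural (transversality) condition is ∂L/∂y' |_{x=5} = 0, i.e. y'(5) = 0.
Compute y'(x) = −5 x + C1, so y'(5) = −25 + C1 = 0 ⇒ C1 = 25.
Therefore the extremal is
    y(x) = −(5/2) x^2 + 25 x + 3.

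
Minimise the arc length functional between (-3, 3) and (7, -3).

Arc-length functional: J[y] = ∫ sqrt(1 + (y')^2) dx.
Lagrangian L = sqrt(1 + (y')^2) has no explicit y dependence, so ∂L/∂y = 0 and the Euler-Lagrange equation gives
    d/dx( y' / sqrt(1 + (y')^2) ) = 0  ⇒  y' / sqrt(1 + (y')^2) = const.
Hence y' is constant, so y(x) is affine.
Fitting the endpoints (-3, 3) and (7, -3):
    slope m = ((-3) − 3) / (7 − (-3)) = -3/5,
    intercept c = 3 − m·(-3) = 6/5.
Extremal: y(x) = (-3/5) x + 6/5.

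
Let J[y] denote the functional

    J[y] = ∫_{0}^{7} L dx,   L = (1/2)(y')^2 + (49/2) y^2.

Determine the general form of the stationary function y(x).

The Lagrangian is L = (1/2)(y')^2 + (49/2) y^2.
∂L/∂y = 49y.
∂L/∂y' = y'.
The Euler-Lagrange equation d/dx(∂L/∂y') − ∂L/∂y = 0 becomes:
    y'' - 49 y = 0
General solution: y(x) = A e^(7x) + B e^(-7x), where A and B are arbitrary constants fixed by the endpoint conditions.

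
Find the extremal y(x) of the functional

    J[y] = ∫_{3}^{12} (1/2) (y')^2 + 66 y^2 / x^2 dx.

The Lagrangian is L = (1/2) (y')^2 + 66 y^2 / x^2.
Compute ∂L/∂y = 132y/x^2, ∂L/∂y' = y'.
The Euler-Lagrange equation d/dx(∂L/∂y') − ∂L/∂y = 0 reduces to
    y'' − 132/x^2 · y = 0  (x > 0).
Its general solution is
    y(x) = A x^12 + B x^(-11),
with A, B fixed by the endpoint conditions.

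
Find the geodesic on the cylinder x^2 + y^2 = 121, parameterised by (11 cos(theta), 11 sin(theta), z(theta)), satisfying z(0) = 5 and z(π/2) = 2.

Parameterise the cylinder of radius R = 11 as
    r(θ) = (11 cos θ, 11 sin θ, z(θ)).
The arc-length element is
    ds = sqrt(121 + (dz/dθ)^2) dθ,
so the Lagrangian is L = sqrt(121 + z'^2).
L depends on z' only, not on z or θ, so ∂L/∂z = 0 and
    ∂L/∂z' = z' / sqrt(121 + z'^2).
The Euler-Lagrange equation gives
    d/dθ( z' / sqrt(121 + z'^2) ) = 0,
so z' is constant. Integrating once:
    z(θ) = a θ + b,
a helix on the cylinder (a straight line when the cylinder is unrolled). The constants a, b are determined by the endpoint conditions.
With endpoint conditions z(0) = 5 and z(π/2) = 2: from z(0) = b we get b = 5, and a·π/2 + 5 = 2 gives a = -6/π, so
    z(θ) = (-6/π) θ + 5.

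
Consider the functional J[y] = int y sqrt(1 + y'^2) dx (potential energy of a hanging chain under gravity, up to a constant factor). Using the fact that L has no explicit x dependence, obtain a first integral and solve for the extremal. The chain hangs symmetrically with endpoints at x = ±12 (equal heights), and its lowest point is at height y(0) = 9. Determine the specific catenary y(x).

The Lagrangian L(y, y') = y sqrt(1 + y'^2) has no explicit x dependence, so the Beltrami identity applies:
    L − y' ∂L/∂y' = C.
Compute ∂L/∂y' = y · y' / sqrt(1 + y'^2). Then
    L − y' ∂L/∂y'
    = y sqrt(1 + y'^2) − y · y'^2 / sqrt(1 + y'^2)
    = y (1 + y'^2 − y'^2) / sqrt(1 + y'^2)
    = y / sqrt(1 + y'^2) = C.
Squaring gives y^2 = C^2 (1 + y'^2), i.e.
    y'^2 = y^2 / C^2 − 1.
Separating variables,
    dy / sqrt(y^2 − C^2) = dx / C,
and integrating gives arccosh(y / C) = (x − a)/C, so
    y(x) = C cosh((x − a)/C),
the catenary. The constants C and a are fixed by the two endpoint conditions (and, for the hanging-chain problem, the length constraint selects C).
Now fit the given data. The endpoints x = ±12 are symmetric at equal height, so the catenary is even about its minimum: a = 0 and y(x) = C cosh(x/C). The lowest point is y(0) = C cosh(0) = C, and we are told y(0) = 9, so C = 9. Therefore
    y(x) = 9 cosh(x/9),
and at the endpoints
    y(±12) = 9 cosh(12/9).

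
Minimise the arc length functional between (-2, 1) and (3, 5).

Arc-length functional: J[y] = ∫ sqrt(1 + (y')^2) dx.
Lagrangian L = sqrt(1 + (y')^2) has no explicit y dependence, so ∂L/∂y = 0 and the Euler-Lagrange equation gives
    d/dx( y' / sqrt(1 + (y')^2) ) = 0  ⇒  y' / sqrt(1 + (y')^2) = const.
Hence y' is constant, so y(x) is affine.
Fitting the endpoints (-2, 1) and (3, 5):
    slope m = (5 − 1) / (3 − (-2)) = 4/5,
    intercept c = 1 − m·(-2) = 13/5.
Extremal: y(x) = (4/5) x + 13/5.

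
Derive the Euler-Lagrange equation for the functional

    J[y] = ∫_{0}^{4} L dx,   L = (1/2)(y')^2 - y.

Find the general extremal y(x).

The Lagrangian is L = (1/2)(y')^2 - y.
∂L/∂y = -1.
∂L/∂y' = y'.
The Euler-Lagrange equation d/dx(∂L/∂y') − ∂L/∂y = 0 becomes:
    y'' + 1 = 0
General solution: y(x) = -x^2/2 + A x + B, where A and B are arbitrary constants fixed by the endpoint conditions.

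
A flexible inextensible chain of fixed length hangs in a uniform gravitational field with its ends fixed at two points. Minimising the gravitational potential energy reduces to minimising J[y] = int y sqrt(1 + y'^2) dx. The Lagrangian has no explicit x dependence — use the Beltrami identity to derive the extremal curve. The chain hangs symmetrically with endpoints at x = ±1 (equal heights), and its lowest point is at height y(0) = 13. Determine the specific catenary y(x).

The Lagrangian L(y, y') = y sqrt(1 + y'^2) has no explicit x dependence, so the Beltrami identity applies:
    L − y' ∂L/∂y' = C.
Compute ∂L/∂y' = y · y' / sqrt(1 + y'^2). Then
    L − y' ∂L/∂y'
    = y sqrt(1 + y'^2) − y · y'^2 / sqrt(1 + y'^2)
    = y (1 + y'^2 − y'^2) / sqrt(1 + y'^2)
    = y / sqrt(1 + y'^2) = C.
Squaring gives y^2 = C^2 (1 + y'^2), i.e.
    y'^2 = y^2 / C^2 − 1.
Separating variables,
    dy / sqrt(y^2 − C^2) = dx / C,
and integrating gives arccosh(y / C) = (x − a)/C, so
    y(x) = C cosh((x − a)/C),
the catenary. The constants C and a are fixed by the two endpoint conditions (and, for the hanging-chain problem, the length constraint selects C).
Now fit the given data. The endpoints x = ±1 are symmetric at equal height, so the catenary is even about its minimum: a = 0 and y(x) = C cosh(x/C). The lowest point is y(0) = C cosh(0) = C, and we are told y(0) = 13, so C = 13. Therefore
    y(x) = 13 cosh(x/13),
and at the endpoints
    y(±1) = 13 cosh(1/13).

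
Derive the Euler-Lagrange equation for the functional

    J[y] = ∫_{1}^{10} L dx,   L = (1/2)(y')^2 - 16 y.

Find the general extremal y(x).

The Lagrangian is L = (1/2)(y')^2 - 16 y.
∂L/∂y = -16.
∂L/∂y' = y'.
The Euler-Lagrange equation d/dx(∂L/∂y') − ∂L/∂y = 0 becomes:
    y'' + 16 = 0
General solution: y(x) = -8 x^2 + A x + B, where A and B are arbitrary constants fixed by the endpoint conditions.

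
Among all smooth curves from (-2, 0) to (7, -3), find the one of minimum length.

Arc-length functional: J[y] = ∫ sqrt(1 + (y')^2) dx.
Lagrangian L = sqrt(1 + (y')^2) has no explicit y dependence, so ∂L/∂y = 0 and the Euler-Lagrange equation gives
    d/dx( y' / sqrt(1 + (y')^2) ) = 0  ⇒  y' / sqrt(1 + (y')^2) = const.
Hence y' is constant, so y(x) is affine.
Fitting the endpoints (-2, 0) and (7, -3):
    slope m = ((-3) − 0) / (7 − (-2)) = -1/3,
    intercept c = 0 − m·(-2) = -2/3.
Extremal: y(x) = (-1/3) x - 2/3.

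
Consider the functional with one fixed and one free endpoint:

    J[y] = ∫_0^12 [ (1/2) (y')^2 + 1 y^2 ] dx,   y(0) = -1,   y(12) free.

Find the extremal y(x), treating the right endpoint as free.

The Lagrangian L = (1/2) (y')^2 + 1 y^2 gives
    ∂L/∂y = 2 y,   ∂L/∂y' = y'.
Euler-Lagrange: y'' − 2 y = 0.
With k = sqrt(2), the general solution is
    y(x) = A cosh(sqrt(2) x) + B sinh(sqrt(2) x).
Fixed left endpoint y(0) = -1 ⇒ A = -1.
The right endpoint x = 12 is free, so the natural (transversality) condition is ∂L/∂y' |_{x=12} = 0, i.e. y'(12) = 0.
Compute y'(x) = A k sinh(k x) + B k cosh(k x), so
    y'(12) = A k sinh(k·12) + B k cosh(k·12) = 0
    ⇒ B = −A tanh(k·12) = tanh(sqrt(2)·12).
Therefore the extremal is
    y(x) = −cosh(sqrt(2) x) + tanh(sqrt(2)·12) sinh(sqrt(2) x).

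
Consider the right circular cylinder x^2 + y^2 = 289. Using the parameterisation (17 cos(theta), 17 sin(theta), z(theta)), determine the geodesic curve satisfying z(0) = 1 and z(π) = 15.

Parameterise the cylinder of radius R = 17 as
    r(θ) = (17 cos θ, 17 sin θ, z(θ)).
The arc-length element is
    ds = sqrt(289 + (dz/dθ)^2) dθ,
so the Lagrangian is L = sqrt(289 + z'^2).
L depends on z' only, not on z or θ, so ∂L/∂z = 0 and
    ∂L/∂z' = z' / sqrt(289 + z'^2).
The Euler-Lagrange equation gives
    d/dθ( z' / sqrt(289 + z'^2) ) = 0,
so z' is constant. Integrating once:
    z(θ) = a θ + b,
a helix on the cylinder (a straight line when the cylinder is unrolled). The constants a, b are determined by the endpoint conditions.
With endpoint conditions z(0) = 1 and z(π) = 15: from z(0) = b we get b = 1, and a·π + 1 = 15 gives a = 14/π, so
    z(θ) = (14/π) θ + 1.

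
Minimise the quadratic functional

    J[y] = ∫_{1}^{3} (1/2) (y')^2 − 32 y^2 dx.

The Lagrangian is L = (1/2) (y')^2 − 32 y^2.
Compute ∂L/∂y = -64y, ∂L/∂y' = y'.
The Euler-Lagrange equation d/dx(∂L/∂y') − ∂L/∂y = 0 reduces to
    y'' + 64 y = 0.
Its general solution is
    y(x) = A sin(8x) + B cos(8x),
with A, B fixed by the endpoint conditions.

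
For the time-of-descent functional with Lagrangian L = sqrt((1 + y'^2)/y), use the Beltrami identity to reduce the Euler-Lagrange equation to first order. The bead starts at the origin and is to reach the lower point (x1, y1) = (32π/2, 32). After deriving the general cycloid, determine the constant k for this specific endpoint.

The Lagrangian L = sqrt((1 + y'^2) / y) has no explicit x dependence, so the Beltrami identity applies:
    L − y' ∂L/∂y' = C.
Compute ∂L/∂y' = y' / sqrt(y (1 + y'^2)).
Substitute:
    sqrt((1 + y'^2)/y) − y'·y' / sqrt(y (1 + y'^2))
    = (1 + y'^2) / sqrt(y (1 + y'^2)) − y'^2 / sqrt(y (1 + y'^2))
    = 1 / sqrt(y (1 + y'^2)) = C.
Squaring and rearranging gives the first integral
    y (1 + y'^2) = 1/C^2 =: k   (constant).
Solving this first-order ODE by the substitution
    y = (k/2)(1 − cos θ)
yields the cycloid parameterisation
    x(θ) = (k/2)(θ − sin θ),   y(θ) = (k/2)(1 − cos θ).
The constant k is fixed by the endpoint condition.
Now fit the given lower endpoint (x1, y1) = (32π/2, 32). At the bottom of the first arch (θ = π), the parametric equations give
    y(π) = (k/2)(1 − cos π) = k,
    x(π) = (k/2)(π − sin π) = kπ/2.
Matching y(π) = 32 gives k = 32, consistent with x(π) = 32π/2. Therefore the specific cycloid is
    x(θ) = (32/2)(θ − sin θ),   y(θ) = (32/2)(1 − cos θ).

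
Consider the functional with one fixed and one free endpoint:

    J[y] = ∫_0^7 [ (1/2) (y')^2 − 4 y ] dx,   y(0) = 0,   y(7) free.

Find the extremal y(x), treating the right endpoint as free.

The Lagrangian L = (1/2) (y')^2 − 4 y gives
    ∂L/∂y = −4,   ∂L/∂y' = y'.
Euler-Lagrange: d/dx(y') − (−4) = 0, i.e. y'' + 4 = 0, so
    y(x) = −(4/2) x^2 + C1 x + C2.
Fixed left endpoint y(0) = 0 ⇒ C2 = 0.
The right endpoint x = 7 is free, so the natural (transversality) condition is ∂L/∂y' |_{x=7} = 0, i.e. y'(7) = 0.
Compute y'(x) = −4 x + C1, so y'(7) = −28 + C1 = 0 ⇒ C1 = 28.
Therefore the extremal is
    y(x) = −2 x^2 + 28 x.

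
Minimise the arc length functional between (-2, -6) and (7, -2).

Arc-length functional: J[y] = ∫ sqrt(1 + (y')^2) dx.
Lagrangian L = sqrt(1 + (y')^2) has no explicit y dependence, so ∂L/∂y = 0 and the Euler-Lagrange equation gives
    d/dx( y' / sqrt(1 + (y')^2) ) = 0  ⇒  y' / sqrt(1 + (y')^2) = const.
Hence y' is constant, so y(x) is affine.
Fitting the endpoints (-2, -6) and (7, -2):
    slope m = ((-2) − (-6)) / (7 − (-2)) = 4/9,
    intercept c = (-6) − m·(-2) = -46/9.
Extremal: y(x) = (4/9) x - 46/9.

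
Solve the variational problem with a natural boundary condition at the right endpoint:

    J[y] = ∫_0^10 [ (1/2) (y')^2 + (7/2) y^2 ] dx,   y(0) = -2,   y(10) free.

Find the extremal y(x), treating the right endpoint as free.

The Lagrangian L = (1/2) (y')^2 + (7/2) y^2 gives
    ∂L/∂y = 7 y,   ∂L/∂y' = y'.
Euler-Lagrange: y'' − 7 y = 0.
With k = sqrt(7), the general solution is
    y(x) = A cosh(sqrt(7) x) + B sinh(sqrt(7) x).
Fixed left endpoint y(0) = -2 ⇒ A = -2.
The right endpoint x = 10 is free, so the natural (transversality) condition is ∂L/∂y' |_{x=10} = 0, i.e. y'(10) = 0.
Compute y'(x) = A k sinh(k x) + B k cosh(k x), so
    y'(10) = A k sinh(k·10) + B k cosh(k·10) = 0
    ⇒ B = −A tanh(k·10) = 2 tanh(sqrt(7)·10).
Therefore the extremal is
    y(x) = −2 cosh(sqrt(7) x) + 2 tanh(sqrt(7)·10) sinh(sqrt(7) x).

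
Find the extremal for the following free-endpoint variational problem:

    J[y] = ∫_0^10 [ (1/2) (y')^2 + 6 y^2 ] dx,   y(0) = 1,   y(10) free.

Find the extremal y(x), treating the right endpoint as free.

The Lagrangian L = (1/2) (y')^2 + 6 y^2 gives
    ∂L/∂y = 12 y,   ∂L/∂y' = y'.
Euler-Lagrange: y'' − 12 y = 0.
With k = sqrt(12), the general solution is
    y(x) = A cosh(sqrt(12) x) + B sinh(sqrt(12) x).
Fixed left endpoint y(0) = 1 ⇒ A = 1.
The right endpoint x = 10 is free, so the natural (transversality) condition is ∂L/∂y' |_{x=10} = 0, i.e. y'(10) = 0.
Compute y'(x) = A k sinh(k x) + B k cosh(k x), so
    y'(10) = A k sinh(k·10) + B k cosh(k·10) = 0
    ⇒ B = −A tanh(k·10) = − tanh(sqrt(12)·10).
Therefore the extremal is
    y(x) = cosh(sqrt(12) x) − tanh(sqrt(12)·10) sinh(sqrt(12) x).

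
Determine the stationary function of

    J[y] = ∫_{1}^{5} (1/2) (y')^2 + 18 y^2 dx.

The Lagrangian is L = (1/2) (y')^2 + 18 y^2.
Compute ∂L/∂y = 36y, ∂L/∂y' = y'.
The Euler-Lagrange equation d/dx(∂L/∂y') − ∂L/∂y = 0 reduces to
    y'' − 36 y = 0.
Its general solution is
    y(x) = A e^(6x) + B e^(−6x),
with A, B fixed by the endpoint conditions.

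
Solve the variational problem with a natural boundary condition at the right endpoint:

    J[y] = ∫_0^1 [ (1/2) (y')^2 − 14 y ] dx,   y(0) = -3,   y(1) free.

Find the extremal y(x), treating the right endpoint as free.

The Lagrangian L = (1/2) (y')^2 − 14 y gives
    ∂L/∂y = −14,   ∂L/∂y' = y'.
Euler-Lagrange: d/dx(y') − (−14) = 0, i.e. y'' + 14 = 0, so
    y(x) = −(14/2) x^2 + C1 x + C2.
Fixed left endpoint y(0) = -3 ⇒ C2 = -3.
The right endpoint x = 1 is free, so the natural (transversality) condition is ∂L/∂y' |_{x=1} = 0, i.e. y'(1) = 0.
Compute y'(x) = −14 x + C1, so y'(1) = −14 + C1 = 0 ⇒ C1 = 14.
Therefore the extremal is
    y(x) = −7 x^2 + 14 x − 3.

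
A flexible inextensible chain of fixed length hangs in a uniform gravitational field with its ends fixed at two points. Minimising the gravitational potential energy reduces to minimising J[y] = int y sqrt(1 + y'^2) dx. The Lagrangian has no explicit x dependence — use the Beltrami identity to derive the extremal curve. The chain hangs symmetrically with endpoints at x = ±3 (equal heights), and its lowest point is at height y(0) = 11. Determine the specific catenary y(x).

The Lagrangian L(y, y') = y sqrt(1 + y'^2) has no explicit x dependence, so the Beltrami identity applies:
    L − y' ∂L/∂y' = C.
Compute ∂L/∂y' = y · y' / sqrt(1 + y'^2). Then
    L − y' ∂L/∂y'
    = y sqrt(1 + y'^2) − y · y'^2 / sqrt(1 + y'^2)
    = y (1 + y'^2 − y'^2) / sqrt(1 + y'^2)
    = y / sqrt(1 + y'^2) = C.
Squaring gives y^2 = C^2 (1 + y'^2), i.e.
    y'^2 = y^2 / C^2 − 1.
Separating variables,
    dy / sqrt(y^2 − C^2) = dx / C,
and integrating gives arccosh(y / C) = (x − a)/C, so
    y(x) = C cosh((x − a)/C),
the catenary. The constants C and a are fixed by the two endpoint conditions (and, for the hanging-chain problem, the length constraint selects C).
Now fit the given data. The endpoints x = ±3 are symmetric at equal height, so the catenary is even about its minimum: a = 0 and y(x) = C cosh(x/C). The lowest point is y(0) = C cosh(0) = C, and we are told y(0) = 11, so C = 11. Therefore
    y(x) = 11 cosh(x/11),
and at the endpoints
    y(±3) = 11 cosh(3/11).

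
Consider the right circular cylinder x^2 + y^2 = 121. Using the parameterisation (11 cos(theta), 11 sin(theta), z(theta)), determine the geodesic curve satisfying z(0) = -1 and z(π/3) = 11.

Parameterise the cylinder of radius R = 11 as
    r(θ) = (11 cos θ, 11 sin θ, z(θ)).
The arc-length element is
    ds = sqrt(121 + (dz/dθ)^2) dθ,
so the Lagrangian is L = sqrt(121 + z'^2).
L depends on z' only, not on z or θ, so ∂L/∂z = 0 and
    ∂L/∂z' = z' / sqrt(121 + z'^2).
The Euler-Lagrange equation gives
    d/dθ( z' / sqrt(121 + z'^2) ) = 0,
so z' is constant. Integrating once:
    z(θ) = a θ + b,
a helix on the cylinder (a straight line when the cylinder is unrolled). The constants a, b are determined by the endpoint conditions.
With endpoint conditions z(0) = -1 and z(π/3) = 11: from z(0) = b we get b = -1, and a·π/3 + -1 = 11 gives a = 36/π, so
    z(θ) = (36/π) θ − 1.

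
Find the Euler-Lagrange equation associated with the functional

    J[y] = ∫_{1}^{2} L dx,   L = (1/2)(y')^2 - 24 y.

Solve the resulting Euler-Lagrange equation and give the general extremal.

The Lagrangian is L = (1/2)(y')^2 - 24 y.
∂L/∂y = -24.
∂L/∂y' = y'.
The Euler-Lagrange equation d/dx(∂L/∂y') − ∂L/∂y = 0 becomes:
    y'' + 24 = 0
General solution: y(x) = -12 x^2 + A x + B, where A and B are arbitrary constants fixed by the endpoint conditions.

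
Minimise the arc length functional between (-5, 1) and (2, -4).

Arc-length functional: J[y] = ∫ sqrt(1 + (y')^2) dx.
Lagrangian L = sqrt(1 + (y')^2) has no explicit y dependence, so ∂L/∂y = 0 and the Euler-Lagrange equation gives
    d/dx( y' / sqrt(1 + (y')^2) ) = 0  ⇒  y' / sqrt(1 + (y')^2) = const.
Hence y' is constant, so y(x) is affine.
Fitting the endpoints (-5, 1) and (2, -4):
    slope m = ((-4) − 1) / (2 − (-5)) = -5/7,
    intercept c = 1 − m·(-5) = -18/7.
Extremal: y(x) = (-5/7) x - 18/7.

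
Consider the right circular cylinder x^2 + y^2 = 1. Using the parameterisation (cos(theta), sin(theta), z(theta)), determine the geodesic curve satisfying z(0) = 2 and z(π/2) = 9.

Parameterise the cylinder of radius R = 1 as
    r(θ) = (cos θ, sin θ, z(θ)).
The arc-length element is
    ds = sqrt(1 + (dz/dθ)^2) dθ,
so the Lagrangian is L = sqrt(1 + z'^2).
L depends on z' only, not on z or θ, so ∂L/∂z = 0 and
    ∂L/∂z' = z' / sqrt(1 + z'^2).
The Euler-Lagrange equation gives
    d/dθ( z' / sqrt(1 + z'^2) ) = 0,
so z' is constant. Integrating once:
    z(θ) = a θ + b,
a helix on the cylinder (a straight line when the cylinder is unrolled). The constants a, b are determined by the endpoint conditions.
With endpoint conditions z(0) = 2 and z(π/2) = 9: from z(0) = b we get b = 2, and a·π/2 + 2 = 9 gives a = 14/π, so
    z(θ) = (14/π) θ + 2.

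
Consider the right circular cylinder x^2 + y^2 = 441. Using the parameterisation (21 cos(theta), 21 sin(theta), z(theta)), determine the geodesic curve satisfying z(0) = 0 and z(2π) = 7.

Parameterise the cylinder of radius R = 21 as
    r(θ) = (21 cos θ, 21 sin θ, z(θ)).
The arc-length element is
    ds = sqrt(441 + (dz/dθ)^2) dθ,
so the Lagrangian is L = sqrt(441 + z'^2).
L depends on z' only, not on z or θ, so ∂L/∂z = 0 and
    ∂L/∂z' = z' / sqrt(441 + z'^2).
The Euler-Lagrange equation gives
    d/dθ( z' / sqrt(441 + z'^2) ) = 0,
so z' is constant. Integrating once:
    z(θ) = a θ + b,
a helix on the cylinder (a straight line when the cylinder is unrolled). The constants a, b are determined by the endpoint conditions.
With endpoint conditions z(0) = 0 and z(2π) = 7: from z(0) = b we get b = 0, and a·2π + 0 = 7 gives a = 7/(2π), so
    z(θ) = (7/(2π)) θ.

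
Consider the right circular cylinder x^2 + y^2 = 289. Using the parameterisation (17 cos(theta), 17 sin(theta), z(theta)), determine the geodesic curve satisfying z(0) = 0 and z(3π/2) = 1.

Parameterise the cylinder of radius R = 17 as
    r(θ) = (17 cos θ, 17 sin θ, z(θ)).
The arc-length element is
    ds = sqrt(289 + (dz/dθ)^2) dθ,
so the Lagrangian is L = sqrt(289 + z'^2).
L depends on z' only, not on z or θ, so ∂L/∂z = 0 and
    ∂L/∂z' = z' / sqrt(289 + z'^2).
The Euler-Lagrange equation gives
    d/dθ( z' / sqrt(289 + z'^2) ) = 0,
so z' is constant. Integrating once:
    z(θ) = a θ + b,
a helix on the cylinder (a straight line when the cylinder is unrolled). The constants a, b are determined by the endpoint conditions.
With endpoint conditions z(0) = 0 and z(3π/2) = 1: from z(0) = b we get b = 0, and a·3π/2 + 0 = 1 gives a = 2/(3π), so
    z(θ) = (2/(3π)) θ.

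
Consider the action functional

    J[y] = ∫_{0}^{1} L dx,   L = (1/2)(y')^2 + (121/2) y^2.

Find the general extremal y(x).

The Lagrangian is L = (1/2)(y')^2 + (121/2) y^2.
∂L/∂y = 121y.
∂L/∂y' = y'.
The Euler-Lagrange equation d/dx(∂L/∂y') − ∂L/∂y = 0 becomes:
    y'' - 121 y = 0
General solution: y(x) = A e^(11x) + B e^(-11x), where A and B are arbitrary constants fixed by the endpoint conditions.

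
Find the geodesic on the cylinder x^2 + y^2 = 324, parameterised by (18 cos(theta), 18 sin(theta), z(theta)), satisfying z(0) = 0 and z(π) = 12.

Parameterise the cylinder of radius R = 18 as
    r(θ) = (18 cos θ, 18 sin θ, z(θ)).
The arc-length element is
    ds = sqrt(324 + (dz/dθ)^2) dθ,
so the Lagrangian is L = sqrt(324 + z'^2).
L depends on z' only, not on z or θ, so ∂L/∂z = 0 and
    ∂L/∂z' = z' / sqrt(324 + z'^2).
The Euler-Lagrange equation gives
    d/dθ( z' / sqrt(324 + z'^2) ) = 0,
so z' is constant. Integrating once:
    z(θ) = a θ + b,
a helix on the cylinder (a straight line when the cylinder is unrolled). The constants a, b are determined by the endpoint conditions.
With endpoint conditions z(0) = 0 and z(π) = 12: from z(0) = b we get b = 0, and a·π + 0 = 12 gives a = 12/π, so
    z(θ) = (12/π) θ.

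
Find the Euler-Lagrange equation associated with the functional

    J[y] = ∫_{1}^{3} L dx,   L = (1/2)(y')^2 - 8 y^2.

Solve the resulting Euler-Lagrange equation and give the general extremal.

The Lagrangian is L = (1/2)(y')^2 - 8 y^2.
∂L/∂y = -16y.
∂L/∂y' = y'.
The Euler-Lagrange equation d/dx(∂L/∂y') − ∂L/∂y = 0 becomes:
    y'' + 16 y = 0
General solution: y(x) = A sin(4x) + B cos(4x), where A and B are arbitrary constants fixed by the endpoint conditions.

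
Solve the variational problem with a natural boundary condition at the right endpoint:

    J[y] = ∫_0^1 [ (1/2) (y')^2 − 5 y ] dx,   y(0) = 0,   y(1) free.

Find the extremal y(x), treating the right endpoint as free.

The Lagrangian L = (1/2) (y')^2 − 5 y gives
    ∂L/∂y = −5,   ∂L/∂y' = y'.
Euler-Lagrange: d/dx(y') − (−5) = 0, i.e. y'' + 5 = 0, so
    y(x) = −(5/2) x^2 + C1 x + C2.
Fixed left endpoint y(0) = 0 ⇒ C2 = 0.
The right endpoint x = 1 is free, so the natural (transversality) condition is ∂L/∂y' |_{x=1} = 0, i.e. y'(1) = 0.
Compute y'(x) = −5 x + C1, so y'(1) = −5 + C1 = 0 ⇒ C1 = 5.
Therefore the extremal is
    y(x) = −(5/2) x^2 + 5 x.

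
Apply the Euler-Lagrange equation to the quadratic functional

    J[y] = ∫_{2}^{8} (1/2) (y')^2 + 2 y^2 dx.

The Lagrangian is L = (1/2) (y')^2 + 2 y^2.
Compute ∂L/∂y = 4y, ∂L/∂y' = y'.
The Euler-Lagrange equation d/dx(∂L/∂y') − ∂L/∂y = 0 reduces to
    y'' − 4 y = 0.
Its general solution is
    y(x) = A e^(2x) + B e^(−2x),
with A, B fixed by the endpoint conditions.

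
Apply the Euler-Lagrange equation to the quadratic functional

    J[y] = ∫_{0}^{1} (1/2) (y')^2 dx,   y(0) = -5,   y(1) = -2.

The Lagrangian is L = (1/2) (y')^2.
Compute ∂L/∂y = 0, ∂L/∂y' = y'.
The Euler-Lagrange equation d/dx(∂L/∂y') − ∂L/∂y = 0 reduces to
    y'' = 0.
Its general solution is
    y(x) = A x + B,
with A, B fixed by the endpoint conditions.
Applying the endpoint conditions y(0) = -5 and y(1) = -2: solve A·0 + B = -5 and A·1 + B = -2. Subtracting gives A(1 − 0) = -2 − -5, so A = 3, and B = -5 − A·0 = -5. Therefore
    y(x) = 3 x - 5.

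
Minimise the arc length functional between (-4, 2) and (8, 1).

Arc-length functional: J[y] = ∫ sqrt(1 + (y')^2) dx.
Lagrangian L = sqrt(1 + (y')^2) has no explicit y dependence, so ∂L/∂y = 0 and the Euler-Lagrange equation gives
    d/dx( y' / sqrt(1 + (y')^2) ) = 0  ⇒  y' / sqrt(1 + (y')^2) = const.
Hence y' is constant, so y(x) is affine.
Fitting the endpoints (-4, 2) and (8, 1):
    slope m = (1 − 2) / (8 − (-4)) = -1/12,
    intercept c = 2 − m·(-4) = 5/3.
Extremal: y(x) = (-1/12) x + 5/3.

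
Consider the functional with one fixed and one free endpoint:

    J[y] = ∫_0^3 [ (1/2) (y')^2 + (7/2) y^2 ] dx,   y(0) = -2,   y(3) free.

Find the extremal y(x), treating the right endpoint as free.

The Lagrangian L = (1/2) (y')^2 + (7/2) y^2 gives
    ∂L/∂y = 7 y,   ∂L/∂y' = y'.
Euler-Lagrange: y'' − 7 y = 0.
With k = sqrt(7), the general solution is
    y(x) = A cosh(sqrt(7) x) + B sinh(sqrt(7) x).
Fixed left endpoint y(0) = -2 ⇒ A = -2.
The right endpoint x = 3 is free, so the natural (transversality) condition is ∂L/∂y' |_{x=3} = 0, i.e. y'(3) = 0.
Compute y'(x) = A k sinh(k x) + B k cosh(k x), so
    y'(3) = A k sinh(k·3) + B k cosh(k·3) = 0
    ⇒ B = −A tanh(k·3) = 2 tanh(sqrt(7)·3).
Therefore the extremal is
    y(x) = −2 cosh(sqrt(7) x) + 2 tanh(sqrt(7)·3) sinh(sqrt(7) x).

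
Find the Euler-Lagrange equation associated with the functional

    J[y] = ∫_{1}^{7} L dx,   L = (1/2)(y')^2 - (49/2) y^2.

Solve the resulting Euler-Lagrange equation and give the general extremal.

The Lagrangian is L = (1/2)(y')^2 - (49/2) y^2.
∂L/∂y = -49y.
∂L/∂y' = y'.
The Euler-Lagrange equation d/dx(∂L/∂y') − ∂L/∂y = 0 becomes:
    y'' + 49 y = 0
General solution: y(x) = A sin(7x) + B cos(7x), where A and B are arbitrary constants fixed by the endpoint conditions.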